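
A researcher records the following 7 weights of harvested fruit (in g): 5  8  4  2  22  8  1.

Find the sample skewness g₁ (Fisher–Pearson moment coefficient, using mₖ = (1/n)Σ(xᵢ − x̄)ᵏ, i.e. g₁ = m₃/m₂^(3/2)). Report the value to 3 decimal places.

1.456

x̄ = (5 + 8 + 4 + 2 + 22 + 8 + 1) / 7 = 7.1429
deviations (xᵢ − x̄): -2.1429, 0.8571, -3.1429, -5.1429, 14.8571, 0.8571, -6.1429
Σ(xᵢ − x̄)² = 300.8571 ⇒ m₂ = 300.8571/7 = 42.97959
Σ(xᵢ − x̄)³ = 2872.0408 ⇒ m₃ = 2872.0408/7 = 410.29155
m₂^(3/2) = 42.97959^(1.5) = 281.76914
g₁ = m₃ / m₂^(3/2) = 410.29155 / 281.76914 ≈ 1.456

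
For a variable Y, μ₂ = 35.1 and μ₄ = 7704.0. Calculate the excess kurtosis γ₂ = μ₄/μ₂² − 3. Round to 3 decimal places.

3.253

μ₂² = 35.1² = 1232.01000
μ₄/μ₂² = 7704.0 / 1232.01000 = 6.25320
γ₂ = 6.25320 − 3 ≈ 3.253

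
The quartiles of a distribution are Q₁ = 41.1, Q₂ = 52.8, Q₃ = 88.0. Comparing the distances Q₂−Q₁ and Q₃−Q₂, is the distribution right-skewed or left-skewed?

right-skewed

Q₂ − Q₁ = 11.7;  Q₃ − Q₂ = 35.2
Q₃ − Q₂ > Q₂ − Q₁ ⇒ the upper half is more spread out ⇒ right-skewed.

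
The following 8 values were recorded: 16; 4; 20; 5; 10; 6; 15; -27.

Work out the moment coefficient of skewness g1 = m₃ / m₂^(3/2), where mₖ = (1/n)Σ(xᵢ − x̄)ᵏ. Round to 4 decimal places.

x̄ = (16 + 4 + 20 + 5 + 10 + 6 + 15 - 27) / 8 = 6.1250
deviations (xᵢ − x̄): 9.8750, -2.1250, 13.8750, -1.1250, 3.8750, -0.1250, 8.8750, -33.1250
Σ(xᵢ − x̄)² = 1486.8750 ⇒ m₂ = 1486.8750/8 = 185.85938
Σ(xᵢ − x̄)³ = -31966.5938 ⇒ m₃ = -31966.5938/8 = -3995.82422
m₂^(3/2) = 185.85938^(1.5) = 2533.82554
g1 = m₃ / m₂^(3/2) = -3995.82422 / 2533.82554 ≈ -1.5770

-1.5770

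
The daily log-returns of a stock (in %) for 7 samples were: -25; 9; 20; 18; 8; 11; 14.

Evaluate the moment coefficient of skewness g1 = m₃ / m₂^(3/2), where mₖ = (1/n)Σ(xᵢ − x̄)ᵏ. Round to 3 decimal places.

x̄ = (-25 + 9 + 20 + 18 + 8 + 11 + 14) / 7 = 7.8571
deviations (xᵢ − x̄): -32.8571, 1.1429, 12.1429, 10.1429, 0.1429, 3.1429, 6.1429
Σ(xᵢ − x̄)² = 1378.8571 ⇒ m₂ = 1378.8571/7 = 196.97959
Σ(xᵢ − x̄)³ = -32374.0408 ⇒ m₃ = -32374.0408/7 = -4624.86297
m₂^(3/2) = 196.97959^(1.5) = 2764.59711
g1 = m₃ / m₂^(3/2) = -4624.86297 / 2764.59711 ≈ -1.673

-1.673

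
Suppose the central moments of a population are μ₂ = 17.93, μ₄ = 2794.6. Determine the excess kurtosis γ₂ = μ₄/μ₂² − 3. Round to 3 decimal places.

5.693

μ₂² = 17.93² = 321.48490
μ₄/μ₂² = 2794.6 / 321.48490 = 8.69279
γ₂ = 8.69279 − 3 ≈ 5.693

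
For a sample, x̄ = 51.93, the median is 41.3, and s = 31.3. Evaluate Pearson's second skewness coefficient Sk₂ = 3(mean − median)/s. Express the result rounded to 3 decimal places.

Sk₂ = 3(51.93 − 41.3) / 31.3 = 3 × 10.6300 / 31.3
    = 31.8900 / 31.3 ≈ 1.019

1.019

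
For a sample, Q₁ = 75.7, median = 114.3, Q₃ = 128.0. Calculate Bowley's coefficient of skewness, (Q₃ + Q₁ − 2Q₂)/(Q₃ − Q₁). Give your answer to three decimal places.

-0.476

numerator: Q₃ + Q₁ − 2Q₂ = 128.0 + 75.7 − 2×114.3 = -24.9000
denominator: Q₃ − Q₁ = 128.0 − 75.7 = 52.3000
Bowley skewness = -24.9000 / 52.3000 ≈ -0.476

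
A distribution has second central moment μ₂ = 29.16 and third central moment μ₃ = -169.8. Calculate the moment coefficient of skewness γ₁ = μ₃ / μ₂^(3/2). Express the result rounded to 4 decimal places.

-1.0783

σ = √μ₂ = √29.16 = 5.40000
σ³ = μ₂^(3/2) = 157.46400
γ₁ = μ₃/σ³ = -169.8 / 157.46400 ≈ -1.0783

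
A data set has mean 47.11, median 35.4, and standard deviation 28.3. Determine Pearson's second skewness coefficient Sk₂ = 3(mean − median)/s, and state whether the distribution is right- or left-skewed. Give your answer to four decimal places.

1.2413, right-skewed

Sk₂ = 3(47.11 − 35.4) / 28.3 = 3 × 11.7100 / 28.3
    = 35.1300 / 28.3 ≈ 1.2413
Sk₂ > 0 ⇒ mean > median ⇒ right-skewed (positive skew).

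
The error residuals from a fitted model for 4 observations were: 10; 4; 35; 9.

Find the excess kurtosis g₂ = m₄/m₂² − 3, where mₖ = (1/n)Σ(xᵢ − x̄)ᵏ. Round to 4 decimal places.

-0.7475

x̄ = 14.5000
Σ(xᵢ − x̄)² = 581.0000 ⇒ m₂ = 145.25000
Σ(xᵢ − x̄)⁴ = 190090.2500 ⇒ m₄ = 47522.56250
m₂² = 21097.56250
g₂ = m₄/m₂² − 3 = 2.25251 − 3 ≈ -0.7475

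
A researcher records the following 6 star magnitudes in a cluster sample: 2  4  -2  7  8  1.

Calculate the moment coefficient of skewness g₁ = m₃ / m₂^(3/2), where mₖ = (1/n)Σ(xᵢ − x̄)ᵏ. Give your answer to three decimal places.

x̄ = (2 + 4 - 2 + 7 + 8 + 1) / 6 = 3.3333
deviations (xᵢ − x̄): -1.3333, 0.6667, -5.3333, 3.6667, 4.6667, -2.3333
Σ(xᵢ − x̄)² = 71.3333 ⇒ m₂ = 71.3333/6 = 11.88889
Σ(xᵢ − x̄)³ = -15.5556 ⇒ m₃ = -15.5556/6 = -2.59259
m₂^(3/2) = 11.88889^(1.5) = 40.99321
g₁ = m₃ / m₂^(3/2) = -2.59259 / 40.99321 ≈ -0.063

-0.063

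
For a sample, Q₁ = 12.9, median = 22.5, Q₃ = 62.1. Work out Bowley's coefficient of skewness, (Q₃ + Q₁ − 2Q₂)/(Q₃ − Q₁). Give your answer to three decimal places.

0.610

numerator: Q₃ + Q₁ − 2Q₂ = 62.1 + 12.9 − 2×22.5 = 30.0000
denominator: Q₃ − Q₁ = 62.1 − 12.9 = 49.2000
Bowley skewness = 30.0000 / 49.2000 ≈ 0.610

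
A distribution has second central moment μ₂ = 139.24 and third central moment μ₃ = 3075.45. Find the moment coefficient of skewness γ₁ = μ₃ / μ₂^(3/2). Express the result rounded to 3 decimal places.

1.872

σ = √μ₂ = √139.24 = 11.80000
σ³ = μ₂^(3/2) = 1643.03200
γ₁ = μ₃/σ³ = 3075.45 / 1643.03200 ≈ 1.872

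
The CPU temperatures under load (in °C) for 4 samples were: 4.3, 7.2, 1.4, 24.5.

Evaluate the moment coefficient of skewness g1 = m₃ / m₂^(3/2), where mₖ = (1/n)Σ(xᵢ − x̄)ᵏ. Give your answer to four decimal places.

x̄ = (4.3 + 7.2 + 1.4 + 24.5) / 4 = 9.3500
deviations (xᵢ − x̄): -5.0500, -2.1500, -7.9500, 15.1500
Σ(xᵢ − x̄)² = 322.8500 ⇒ m₂ = 322.8500/4 = 80.71250
Σ(xᵢ − x̄)³ = 2836.0800 ⇒ m₃ = 2836.0800/4 = 709.02000
m₂^(3/2) = 80.71250^(1.5) = 725.12220
g1 = m₃ / m₂^(3/2) = 709.02000 / 725.12220 ≈ 0.9778

0.9778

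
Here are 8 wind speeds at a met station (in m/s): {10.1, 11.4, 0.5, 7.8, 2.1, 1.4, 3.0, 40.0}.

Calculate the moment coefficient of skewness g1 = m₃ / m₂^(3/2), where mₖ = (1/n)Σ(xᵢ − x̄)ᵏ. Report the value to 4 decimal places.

x̄ = (10.1 + 11.4 + 0.5 + 7.8 + 2.1 + 1.4 + 3.0 + 40.0) / 8 = 9.5375
deviations (xᵢ − x̄): 0.5625, 1.8625, -9.0375, -1.7375, -7.4375, -8.1375, -6.5375, 30.4625
Σ(xᵢ − x̄)² = 1180.7188 ⇒ m₂ = 1180.7188/8 = 147.58984
Σ(xᵢ − x̄)³ = 26301.6657 ⇒ m₃ = 26301.6657/8 = 3287.70821
m₂^(3/2) = 147.58984^(1.5) = 1793.01825
g1 = m₃ / m₂^(3/2) = 3287.70821 / 1793.01825 ≈ 1.8336

1.8336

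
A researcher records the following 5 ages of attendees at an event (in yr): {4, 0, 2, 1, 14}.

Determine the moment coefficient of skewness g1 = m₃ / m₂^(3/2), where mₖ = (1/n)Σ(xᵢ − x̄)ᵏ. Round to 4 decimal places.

x̄ = (4 + 0 + 2 + 1 + 14) / 5 = 4.2000
deviations (xᵢ − x̄): -0.2000, -4.2000, -2.2000, -3.2000, 9.8000
Σ(xᵢ − x̄)² = 128.8000 ⇒ m₂ = 128.8000/5 = 25.76000
Σ(xᵢ − x̄)³ = 823.6800 ⇒ m₃ = 823.6800/5 = 164.73600
m₂^(3/2) = 25.76000^(1.5) = 130.74310
g1 = m₃ / m₂^(3/2) = 164.73600 / 130.74310 ≈ 1.2600

1.2600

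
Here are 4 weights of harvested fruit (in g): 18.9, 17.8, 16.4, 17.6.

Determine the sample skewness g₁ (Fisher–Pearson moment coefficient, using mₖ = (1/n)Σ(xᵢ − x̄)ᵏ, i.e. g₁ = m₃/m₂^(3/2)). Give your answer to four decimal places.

x̄ = (18.9 + 17.8 + 16.4 + 17.6) / 4 = 17.6750
deviations (xᵢ − x̄): 1.2250, 0.1250, -1.2750, -0.0750
Σ(xᵢ − x̄)² = 3.1475 ⇒ m₂ = 3.1475/4 = 0.78688
Σ(xᵢ − x̄)³ = -0.2329 ⇒ m₃ = -0.2329/4 = -0.05822
m₂^(3/2) = 0.78688^(1.5) = 0.69801
g₁ = m₃ / m₂^(3/2) = -0.05822 / 0.69801 ≈ -0.0834

-0.0834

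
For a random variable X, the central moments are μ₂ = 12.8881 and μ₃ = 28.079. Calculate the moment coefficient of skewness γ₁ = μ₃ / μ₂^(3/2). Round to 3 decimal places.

0.607

σ = √μ₂ = √12.8881 = 3.59000
σ³ = μ₂^(3/2) = 46.26828
γ₁ = μ₃/σ³ = 28.079 / 46.26828 ≈ 0.607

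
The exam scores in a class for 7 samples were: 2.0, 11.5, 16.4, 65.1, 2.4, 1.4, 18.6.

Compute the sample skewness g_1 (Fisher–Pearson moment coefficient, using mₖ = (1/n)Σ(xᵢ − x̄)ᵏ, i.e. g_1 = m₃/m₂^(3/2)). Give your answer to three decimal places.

1.634

x̄ = (2.0 + 11.5 + 16.4 + 65.1 + 2.4 + 1.4 + 18.6) / 7 = 16.7714
deviations (xᵢ − x̄): -14.7714, -5.2714, -0.3714, 48.3286, -14.3714, -15.3714, 1.8286
Σ(xᵢ − x̄)² = 3027.9343 ⇒ m₂ = 3027.9343/7 = 432.56204
Σ(xᵢ − x̄)³ = 102914.9754 ⇒ m₃ = 102914.9754/7 = 14702.13934
m₂^(3/2) = 432.56204^(1.5) = 8996.47978
g_1 = m₃ / m₂^(3/2) = 14702.13934 / 8996.47978 ≈ 1.634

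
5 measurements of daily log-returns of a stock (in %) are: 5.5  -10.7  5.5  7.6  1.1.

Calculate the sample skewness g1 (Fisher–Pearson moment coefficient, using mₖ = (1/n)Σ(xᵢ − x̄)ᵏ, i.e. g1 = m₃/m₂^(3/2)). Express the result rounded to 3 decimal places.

-1.153

x̄ = (5.5 - 10.7 + 5.5 + 7.6 + 1.1) / 5 = 1.8000
deviations (xᵢ − x̄): 3.7000, -12.5000, 3.7000, 5.8000, -0.7000
Σ(xᵢ − x̄)² = 217.7600 ⇒ m₂ = 217.7600/5 = 43.55200
Σ(xᵢ − x̄)³ = -1657.0500 ⇒ m₃ = -1657.0500/5 = -331.41000
m₂^(3/2) = 43.55200^(1.5) = 287.41680
g1 = m₃ / m₂^(3/2) = -331.41000 / 287.41680 ≈ -1.153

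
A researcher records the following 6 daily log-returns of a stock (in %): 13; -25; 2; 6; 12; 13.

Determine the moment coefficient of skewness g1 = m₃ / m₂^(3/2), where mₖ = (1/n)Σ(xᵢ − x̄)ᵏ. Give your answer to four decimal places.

x̄ = (13 - 25 + 2 + 6 + 12 + 13) / 6 = 3.5000
deviations (xᵢ − x̄): 9.5000, -28.5000, -1.5000, 2.5000, 8.5000, 9.5000
Σ(xᵢ − x̄)² = 1073.5000 ⇒ m₂ = 1073.5000/6 = 178.91667
Σ(xᵢ − x̄)³ = -20808.0000 ⇒ m₃ = -20808.0000/6 = -3468.00000
m₂^(3/2) = 178.91667^(1.5) = 2393.18459
g1 = m₃ / m₂^(3/2) = -3468.00000 / 2393.18459 ≈ -1.4491

-1.4491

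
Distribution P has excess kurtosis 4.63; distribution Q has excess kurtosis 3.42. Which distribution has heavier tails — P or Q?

P

Higher excess kurtosis ⇒ heavier tails relative to the normal distribution.
4.63 vs 3.42: the larger is 4.63, so P has heavier tails.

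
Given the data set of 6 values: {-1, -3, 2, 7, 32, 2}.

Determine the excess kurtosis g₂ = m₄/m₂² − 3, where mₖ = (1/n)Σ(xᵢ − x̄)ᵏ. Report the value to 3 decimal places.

0.721

x̄ = 6.5000
Σ(xᵢ − x̄)² = 837.5000 ⇒ m₂ = 139.58333
Σ(xᵢ − x̄)⁴ = 434954.3750 ⇒ m₄ = 72492.39583
m₂² = 19483.50694
g₂ = m₄/m₂² − 3 = 3.72071 − 3 ≈ 0.721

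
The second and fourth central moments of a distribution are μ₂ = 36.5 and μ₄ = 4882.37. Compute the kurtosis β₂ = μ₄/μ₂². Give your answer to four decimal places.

μ₂² = 36.5² = 1332.25000
μ₄/μ₂² = 4882.37 / 1332.25000 = 3.66476
β₂ ≈ 3.6648

3.6648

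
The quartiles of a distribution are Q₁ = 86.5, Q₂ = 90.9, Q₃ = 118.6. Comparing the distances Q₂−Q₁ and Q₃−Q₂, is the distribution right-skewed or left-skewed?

right-skewed

Q₂ − Q₁ = 4.4;  Q₃ − Q₂ = 27.7
Q₃ − Q₂ > Q₂ − Q₁ ⇒ the upper half is more spread out ⇒ right-skewed.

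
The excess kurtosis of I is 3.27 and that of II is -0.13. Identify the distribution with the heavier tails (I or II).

I

Higher excess kurtosis ⇒ heavier tails relative to the normal distribution.
3.27 vs -0.13: the larger is 3.27, so I has heavier tails. (I is leptokurtic — heavier-than-normal tails; the other is platykurtic.)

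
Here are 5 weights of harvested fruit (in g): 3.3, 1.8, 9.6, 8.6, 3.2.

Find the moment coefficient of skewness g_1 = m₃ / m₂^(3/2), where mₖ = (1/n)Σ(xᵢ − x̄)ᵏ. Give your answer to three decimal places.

0.349

x̄ = (3.3 + 1.8 + 9.6 + 8.6 + 3.2) / 5 = 5.3000
deviations (xᵢ − x̄): -2.0000, -3.5000, 4.3000, 3.3000, -2.1000
Σ(xᵢ − x̄)² = 50.0400 ⇒ m₂ = 50.0400/5 = 10.00800
Σ(xᵢ − x̄)³ = 55.3080 ⇒ m₃ = 55.3080/5 = 11.06160
m₂^(3/2) = 10.00800^(1.5) = 31.66073
g_1 = m₃ / m₂^(3/2) = 11.06160 / 31.66073 ≈ 0.349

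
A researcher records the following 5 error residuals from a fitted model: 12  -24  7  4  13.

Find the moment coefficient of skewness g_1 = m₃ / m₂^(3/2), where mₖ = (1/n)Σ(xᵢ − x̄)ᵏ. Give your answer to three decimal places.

-1.289

x̄ = (12 - 24 + 7 + 4 + 13) / 5 = 2.4000
deviations (xᵢ − x̄): 9.6000, -26.4000, 4.6000, 1.6000, 10.6000
Σ(xᵢ − x̄)² = 925.2000 ⇒ m₂ = 925.2000/5 = 185.04000
Σ(xᵢ − x̄)³ = -16222.5600 ⇒ m₃ = -16222.5600/5 = -3244.51200
m₂^(3/2) = 185.04000^(1.5) = 2517.08818
g_1 = m₃ / m₂^(3/2) = -3244.51200 / 2517.08818 ≈ -1.289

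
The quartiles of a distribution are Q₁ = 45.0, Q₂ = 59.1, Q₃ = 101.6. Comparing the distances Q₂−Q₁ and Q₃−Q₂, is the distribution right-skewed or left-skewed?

right-skewed

Q₂ − Q₁ = 14.1;  Q₃ − Q₂ = 42.5
Q₃ − Q₂ > Q₂ − Q₁ ⇒ the upper half is more spread out ⇒ right-skewed.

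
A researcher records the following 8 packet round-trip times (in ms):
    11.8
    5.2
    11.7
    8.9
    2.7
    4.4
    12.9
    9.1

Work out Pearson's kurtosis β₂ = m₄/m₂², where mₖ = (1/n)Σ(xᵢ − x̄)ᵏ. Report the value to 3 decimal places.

x̄ = 8.3375
Σ(xᵢ − x̄)² = 102.1388 ⇒ m₂ = 12.76734
Σ(xᵢ − x̄)⁴ = 2052.6610 ⇒ m₄ = 256.58262
m₂² = 163.00507
β₂ = m₄/m₂² = 256.58262 / 163.00507 ≈ 1.574

1.574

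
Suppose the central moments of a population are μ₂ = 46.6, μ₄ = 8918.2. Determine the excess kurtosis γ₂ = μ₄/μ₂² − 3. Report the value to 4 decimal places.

μ₂² = 46.6² = 2171.56000
μ₄/μ₂² = 8918.2 / 2171.56000 = 4.10682
γ₂ = 4.10682 − 3 ≈ 1.1068

1.1068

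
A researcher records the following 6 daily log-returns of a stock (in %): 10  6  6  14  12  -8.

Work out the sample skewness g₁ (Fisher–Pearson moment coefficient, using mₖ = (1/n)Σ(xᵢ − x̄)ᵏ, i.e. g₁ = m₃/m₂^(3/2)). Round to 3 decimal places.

x̄ = (10 + 6 + 6 + 14 + 12 - 8) / 6 = 6.6667
deviations (xᵢ − x̄): 3.3333, -0.6667, -0.6667, 7.3333, 5.3333, -14.6667
Σ(xᵢ − x̄)² = 309.3333 ⇒ m₂ = 309.3333/6 = 51.55556
Σ(xᵢ − x̄)³ = -2572.4444 ⇒ m₃ = -2572.4444/6 = -428.74074
m₂^(3/2) = 51.55556^(1.5) = 370.18022
g₁ = m₃ / m₂^(3/2) = -428.74074 / 370.18022 ≈ -1.158

-1.158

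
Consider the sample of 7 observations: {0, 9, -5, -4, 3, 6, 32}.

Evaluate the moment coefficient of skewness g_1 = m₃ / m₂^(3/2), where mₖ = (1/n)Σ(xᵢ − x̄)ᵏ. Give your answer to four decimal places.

x̄ = (0 + 9 - 5 - 4 + 3 + 6 + 32) / 7 = 5.8571
deviations (xᵢ − x̄): -5.8571, 3.1429, -10.8571, -9.8571, -2.8571, 0.1429, 26.1429
Σ(xᵢ − x̄)² = 950.8571 ⇒ m₂ = 950.8571/7 = 135.83673
Σ(xᵢ − x̄)³ = 15436.5306 ⇒ m₃ = 15436.5306/7 = 2205.21866
m₂^(3/2) = 135.83673^(1.5) = 1583.16380
g_1 = m₃ / m₂^(3/2) = 2205.21866 / 1583.16380 ≈ 1.3929

1.3929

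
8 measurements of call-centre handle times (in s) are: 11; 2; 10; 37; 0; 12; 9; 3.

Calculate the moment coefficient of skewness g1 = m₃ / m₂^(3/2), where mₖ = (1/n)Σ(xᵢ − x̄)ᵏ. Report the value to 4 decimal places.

1.5958

x̄ = (11 + 2 + 10 + 37 + 0 + 12 + 9 + 3) / 8 = 10.5000
deviations (xᵢ − x̄): 0.5000, -8.5000, -0.5000, 26.5000, -10.5000, 1.5000, -1.5000, -7.5000
Σ(xᵢ − x̄)² = 946.0000 ⇒ m₂ = 946.0000/8 = 118.25000
Σ(xᵢ − x̄)³ = 16416.0000 ⇒ m₃ = 16416.0000/8 = 2052.00000
m₂^(3/2) = 118.25000^(1.5) = 1285.88380
g1 = m₃ / m₂^(3/2) = 2052.00000 / 1285.88380 ≈ 1.5958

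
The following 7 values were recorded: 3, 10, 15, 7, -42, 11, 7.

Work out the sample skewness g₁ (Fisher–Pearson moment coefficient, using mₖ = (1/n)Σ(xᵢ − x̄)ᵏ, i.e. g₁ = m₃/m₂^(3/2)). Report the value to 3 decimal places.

-1.884

x̄ = (3 + 10 + 15 + 7 - 42 + 11 + 7) / 7 = 1.5714
deviations (xᵢ − x̄): 1.4286, 8.4286, 13.4286, 5.4286, -43.5714, 9.4286, 5.4286
Σ(xᵢ − x̄)² = 2299.7143 ⇒ m₂ = 2299.7143/7 = 328.53061
Σ(xᵢ − x̄)³ = -78537.6735 ⇒ m₃ = -78537.6735/7 = -11219.66764
m₂^(3/2) = 328.53061^(1.5) = 5954.75317
g₁ = m₃ / m₂^(3/2) = -11219.66764 / 5954.75317 ≈ -1.884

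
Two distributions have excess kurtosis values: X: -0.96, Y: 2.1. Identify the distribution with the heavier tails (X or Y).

Higher excess kurtosis ⇒ heavier tails relative to the normal distribution.
-0.96 vs 2.1: the larger is 2.1, so Y has heavier tails. (Y is leptokurtic — heavier-than-normal tails; the other is platykurtic.)

Y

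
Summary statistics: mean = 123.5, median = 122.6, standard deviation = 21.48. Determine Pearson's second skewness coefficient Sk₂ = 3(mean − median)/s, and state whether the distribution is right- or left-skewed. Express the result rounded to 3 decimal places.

Sk₂ = 3(123.5 − 122.6) / 21.48 = 3 × 0.9000 / 21.48
    = 2.7000 / 21.48 ≈ 0.126
Sk₂ > 0 ⇒ mean > median ⇒ right-skewed (positive skew).

0.126, right-skewed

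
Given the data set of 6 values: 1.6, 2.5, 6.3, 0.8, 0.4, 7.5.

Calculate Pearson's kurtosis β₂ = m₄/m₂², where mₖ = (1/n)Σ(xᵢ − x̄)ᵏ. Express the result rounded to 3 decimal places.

x̄ = 3.1833
Σ(xᵢ − x̄)² = 44.7483 ⇒ m₂ = 7.45806
Σ(xᵢ − x̄)⁴ = 540.3492 ⇒ m₄ = 90.05820
m₂² = 55.62259
β₂ = m₄/m₂² = 90.05820 / 55.62259 ≈ 1.619

1.619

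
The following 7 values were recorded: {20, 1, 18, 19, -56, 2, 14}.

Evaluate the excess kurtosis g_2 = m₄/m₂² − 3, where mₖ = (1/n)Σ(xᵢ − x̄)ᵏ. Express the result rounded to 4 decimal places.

x̄ = 2.5714
Σ(xᵢ − x̄)² = 4375.7143 ⇒ m₂ = 625.10204
Σ(xᵢ − x̄)⁴ = 12007941.6385 ⇒ m₄ = 1715420.23407
m₂² = 390752.56143
g_2 = m₄/m₂² − 3 = 4.39004 − 3 ≈ 1.3900

1.3900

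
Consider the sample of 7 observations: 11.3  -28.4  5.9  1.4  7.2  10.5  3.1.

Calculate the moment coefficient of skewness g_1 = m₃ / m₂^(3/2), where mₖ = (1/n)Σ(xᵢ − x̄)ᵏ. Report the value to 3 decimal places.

-1.754

x̄ = (11.3 - 28.4 + 5.9 + 1.4 + 7.2 + 10.5 + 3.1) / 7 = 1.5714
deviations (xᵢ − x̄): 9.7286, -29.9714, 4.3286, -0.1714, 5.6286, 8.9286, 1.5286
Σ(xᵢ − x̄)² = 1125.4343 ⇒ m₂ = 1125.4343/7 = 160.77633
Σ(xᵢ − x̄)³ = -25027.4020 ⇒ m₃ = -25027.4020/7 = -3575.34315
m₂^(3/2) = 160.77633^(1.5) = 2038.60532
g_1 = m₃ / m₂^(3/2) = -3575.34315 / 2038.60532 ≈ -1.754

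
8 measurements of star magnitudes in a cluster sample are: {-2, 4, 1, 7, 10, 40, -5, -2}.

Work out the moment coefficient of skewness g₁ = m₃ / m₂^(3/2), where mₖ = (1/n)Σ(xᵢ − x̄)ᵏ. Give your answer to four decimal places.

x̄ = (-2 + 4 + 1 + 7 + 10 + 40 - 5 - 2) / 8 = 6.6250
deviations (xᵢ − x̄): -8.6250, -2.6250, -5.6250, 0.3750, 3.3750, 33.3750, -11.6250, -8.6250
Σ(xᵢ − x̄)² = 1447.8750 ⇒ m₂ = 1447.8750/8 = 180.98438
Σ(xᵢ − x̄)³ = 34164.2813 ⇒ m₃ = 34164.2813/8 = 4270.53516
m₂^(3/2) = 180.98438^(1.5) = 2434.79064
g₁ = m₃ / m₂^(3/2) = 4270.53516 / 2434.79064 ≈ 1.7540

1.7540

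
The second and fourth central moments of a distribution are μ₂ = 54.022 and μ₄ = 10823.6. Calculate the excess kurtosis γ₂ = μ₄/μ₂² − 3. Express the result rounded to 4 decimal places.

μ₂² = 54.022² = 2918.37648
μ₄/μ₂² = 10823.6 / 2918.37648 = 3.70877
γ₂ = 3.70877 − 3 ≈ 0.7088

0.7088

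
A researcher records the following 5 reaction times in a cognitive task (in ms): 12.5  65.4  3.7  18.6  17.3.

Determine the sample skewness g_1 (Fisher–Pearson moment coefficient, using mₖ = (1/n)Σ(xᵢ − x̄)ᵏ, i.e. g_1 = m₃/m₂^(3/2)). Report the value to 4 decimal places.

1.2737

x̄ = (12.5 + 65.4 + 3.7 + 18.6 + 17.3) / 5 = 23.5000
deviations (xᵢ − x̄): -11.0000, 41.9000, -19.8000, -4.9000, -6.2000
Σ(xᵢ − x̄)² = 2331.1000 ⇒ m₂ = 2331.1000/5 = 466.22000
Σ(xᵢ − x̄)³ = 64110.6900 ⇒ m₃ = 64110.6900/5 = 12822.13800
m₂^(3/2) = 466.22000^(1.5) = 10066.68201
g_1 = m₃ / m₂^(3/2) = 12822.13800 / 10066.68201 ≈ 1.2737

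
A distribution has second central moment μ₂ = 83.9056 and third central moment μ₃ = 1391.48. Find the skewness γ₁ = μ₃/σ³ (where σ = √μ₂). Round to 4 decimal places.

σ = √μ₂ = √83.9056 = 9.16000
σ³ = μ₂^(3/2) = 768.57530
γ₁ = μ₃/σ³ = 1391.48 / 768.57530 ≈ 1.8105

1.8105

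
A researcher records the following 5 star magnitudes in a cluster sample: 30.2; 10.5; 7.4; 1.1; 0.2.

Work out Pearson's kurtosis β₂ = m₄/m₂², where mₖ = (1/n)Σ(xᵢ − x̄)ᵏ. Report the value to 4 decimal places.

x̄ = 9.8800
Σ(xᵢ − x̄)² = 590.2280 ⇒ m₂ = 118.04560
Σ(xᵢ − x̄)⁴ = 185249.1283 ⇒ m₄ = 37049.82566
m₂² = 13934.76368
β₂ = m₄/m₂² = 37049.82566 / 13934.76368 ≈ 2.6588

2.6588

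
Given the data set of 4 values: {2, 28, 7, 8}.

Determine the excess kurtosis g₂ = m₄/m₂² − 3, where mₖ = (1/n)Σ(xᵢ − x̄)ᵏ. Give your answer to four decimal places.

x̄ = 11.2500
Σ(xᵢ − x̄)² = 394.7500 ⇒ m₂ = 98.68750
Σ(xᵢ − x̄)⁴ = 86474.0781 ⇒ m₄ = 21618.51953
m₂² = 9739.22266
g₂ = m₄/m₂² − 3 = 2.21974 − 3 ≈ -0.7803

-0.7803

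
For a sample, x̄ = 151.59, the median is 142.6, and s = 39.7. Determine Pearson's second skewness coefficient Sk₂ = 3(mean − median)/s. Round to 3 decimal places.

Sk₂ = 3(151.59 − 142.6) / 39.7 = 3 × 8.9900 / 39.7
    = 26.9700 / 39.7 ≈ 0.679

0.679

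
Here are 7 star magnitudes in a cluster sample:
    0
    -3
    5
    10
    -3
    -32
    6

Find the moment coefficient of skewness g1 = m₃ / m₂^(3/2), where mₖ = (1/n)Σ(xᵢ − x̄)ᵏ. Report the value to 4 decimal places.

x̄ = (0 - 3 + 5 + 10 - 3 - 32 + 6) / 7 = -2.4286
deviations (xᵢ − x̄): 2.4286, -0.5714, 7.4286, 12.4286, -0.5714, -29.5714, 8.4286
Σ(xᵢ − x̄)² = 1161.7143 ⇒ m₂ = 1161.7143/7 = 165.95918
Σ(xᵢ − x̄)³ = -22916.8163 ⇒ m₃ = -22916.8163/7 = -3273.83090
m₂^(3/2) = 165.95918^(1.5) = 2137.97161
g1 = m₃ / m₂^(3/2) = -3273.83090 / 2137.97161 ≈ -1.5313

-1.5313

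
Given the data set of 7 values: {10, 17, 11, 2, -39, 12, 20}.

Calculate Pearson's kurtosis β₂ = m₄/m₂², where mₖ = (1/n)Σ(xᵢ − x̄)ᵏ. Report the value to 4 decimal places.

x̄ = 4.7143
Σ(xᵢ − x̄)² = 2423.4286 ⇒ m₂ = 346.20408
Σ(xᵢ − x̄)⁴ = 3734276.8397 ⇒ m₄ = 533468.11995
m₂² = 119857.26614
β₂ = m₄/m₂² = 533468.11995 / 119857.26614 ≈ 4.4509

4.4509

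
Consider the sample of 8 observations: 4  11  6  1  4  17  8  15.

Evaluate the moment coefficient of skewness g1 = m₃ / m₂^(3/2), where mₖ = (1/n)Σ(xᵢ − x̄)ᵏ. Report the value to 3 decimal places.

x̄ = (4 + 11 + 6 + 1 + 4 + 17 + 8 + 15) / 8 = 8.2500
deviations (xᵢ − x̄): -4.2500, 2.7500, -2.2500, -7.2500, -4.2500, 8.7500, -0.2500, 6.7500
Σ(xᵢ − x̄)² = 223.5000 ⇒ m₂ = 223.5000/8 = 27.93750
Σ(xᵢ − x̄)³ = 452.2500 ⇒ m₃ = 452.2500/8 = 56.53125
m₂^(3/2) = 27.93750^(1.5) = 147.66627
g1 = m₃ / m₂^(3/2) = 56.53125 / 147.66627 ≈ 0.383

0.383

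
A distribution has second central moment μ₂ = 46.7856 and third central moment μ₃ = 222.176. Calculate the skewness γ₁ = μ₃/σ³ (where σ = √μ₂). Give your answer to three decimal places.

σ = √μ₂ = √46.7856 = 6.84000
σ³ = μ₂^(3/2) = 320.01350
γ₁ = μ₃/σ³ = 222.176 / 320.01350 ≈ 0.694

0.694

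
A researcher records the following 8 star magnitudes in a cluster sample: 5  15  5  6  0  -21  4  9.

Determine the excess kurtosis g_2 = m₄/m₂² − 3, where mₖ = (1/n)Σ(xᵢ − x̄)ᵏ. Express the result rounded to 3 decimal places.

x̄ = 2.8750
Σ(xᵢ − x̄)² = 782.8750 ⇒ m₂ = 97.85938
Σ(xᵢ − x̄)⁴ = 348144.9004 ⇒ m₄ = 43518.11255
m₂² = 9576.45728
g_2 = m₄/m₂² − 3 = 4.54428 − 3 ≈ 1.544

1.544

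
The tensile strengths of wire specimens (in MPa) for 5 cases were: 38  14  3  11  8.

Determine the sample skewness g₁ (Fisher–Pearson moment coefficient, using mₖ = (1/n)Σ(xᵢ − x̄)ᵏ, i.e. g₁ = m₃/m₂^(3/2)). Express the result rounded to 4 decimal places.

x̄ = (38 + 14 + 3 + 11 + 8) / 5 = 14.8000
deviations (xᵢ − x̄): 23.2000, -0.8000, -11.8000, -3.8000, -6.8000
Σ(xᵢ − x̄)² = 738.8000 ⇒ m₂ = 738.8000/5 = 147.76000
Σ(xᵢ − x̄)³ = 10474.3200 ⇒ m₃ = 10474.3200/5 = 2094.86400
m₂^(3/2) = 147.76000^(1.5) = 1796.11990
g₁ = m₃ / m₂^(3/2) = 2094.86400 / 1796.11990 ≈ 1.1663

1.1663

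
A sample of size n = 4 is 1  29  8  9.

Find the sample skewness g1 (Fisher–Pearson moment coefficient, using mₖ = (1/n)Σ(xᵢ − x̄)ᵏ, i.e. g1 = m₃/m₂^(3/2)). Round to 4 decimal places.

x̄ = (1 + 29 + 8 + 9) / 4 = 11.7500
deviations (xᵢ − x̄): -10.7500, 17.2500, -3.7500, -2.7500
Σ(xᵢ − x̄)² = 434.7500 ⇒ m₂ = 434.7500/4 = 108.68750
Σ(xᵢ − x̄)³ = 3817.1250 ⇒ m₃ = 3817.1250/4 = 954.28125
m₂^(3/2) = 108.68750^(1.5) = 1133.10303
g1 = m₃ / m₂^(3/2) = 954.28125 / 1133.10303 ≈ 0.8422

0.8422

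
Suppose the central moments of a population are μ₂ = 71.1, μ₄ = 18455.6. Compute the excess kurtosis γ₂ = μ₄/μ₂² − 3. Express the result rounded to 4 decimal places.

μ₂² = 71.1² = 5055.21000
μ₄/μ₂² = 18455.6 / 5055.21000 = 3.65081
γ₂ = 3.65081 − 3 ≈ 0.6508

0.6508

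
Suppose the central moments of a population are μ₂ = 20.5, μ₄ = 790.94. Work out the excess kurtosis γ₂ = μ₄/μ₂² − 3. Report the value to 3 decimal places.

μ₂² = 20.5² = 420.25000
μ₄/μ₂² = 790.94 / 420.25000 = 1.88207
γ₂ = 1.88207 − 3 ≈ -1.118

-1.118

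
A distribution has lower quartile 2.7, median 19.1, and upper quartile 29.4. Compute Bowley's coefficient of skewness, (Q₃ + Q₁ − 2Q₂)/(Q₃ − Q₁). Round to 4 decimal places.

numerator: Q₃ + Q₁ − 2Q₂ = 29.4 + 2.7 − 2×19.1 = -6.1000
denominator: Q₃ − Q₁ = 29.4 − 2.7 = 26.7000
Bowley skewness = -6.1000 / 26.7000 ≈ -0.2285

-0.2285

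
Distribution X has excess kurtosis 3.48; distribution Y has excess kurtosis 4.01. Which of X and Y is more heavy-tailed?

Higher excess kurtosis ⇒ heavier tails relative to the normal distribution.
3.48 vs 4.01: the larger is 4.01, so Y has heavier tails.

Y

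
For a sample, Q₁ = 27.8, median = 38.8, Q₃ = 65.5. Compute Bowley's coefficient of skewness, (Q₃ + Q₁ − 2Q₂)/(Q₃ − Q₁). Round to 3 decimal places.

0.416

numerator: Q₃ + Q₁ − 2Q₂ = 65.5 + 27.8 − 2×38.8 = 15.7000
denominator: Q₃ − Q₁ = 65.5 − 27.8 = 37.7000
Bowley skewness = 15.7000 / 37.7000 ≈ 0.416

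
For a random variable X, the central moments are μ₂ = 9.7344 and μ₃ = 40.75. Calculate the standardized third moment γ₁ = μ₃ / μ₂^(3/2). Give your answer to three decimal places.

1.342

σ = √μ₂ = √9.7344 = 3.12000
σ³ = μ₂^(3/2) = 30.37133
γ₁ = μ₃/σ³ = 40.75 / 30.37133 ≈ 1.342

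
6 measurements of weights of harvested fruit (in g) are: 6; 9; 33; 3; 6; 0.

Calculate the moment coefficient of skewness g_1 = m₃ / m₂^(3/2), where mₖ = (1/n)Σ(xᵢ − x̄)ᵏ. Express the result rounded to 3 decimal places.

x̄ = (6 + 9 + 33 + 3 + 6 + 0) / 6 = 9.5000
deviations (xᵢ − x̄): -3.5000, -0.5000, 23.5000, -6.5000, -3.5000, -9.5000
Σ(xᵢ − x̄)² = 709.5000 ⇒ m₂ = 709.5000/6 = 118.25000
Σ(xᵢ − x̄)³ = 11760.0000 ⇒ m₃ = 11760.0000/6 = 1960.00000
m₂^(3/2) = 118.25000^(1.5) = 1285.88380
g_1 = m₃ / m₂^(3/2) = 1960.00000 / 1285.88380 ≈ 1.524

1.524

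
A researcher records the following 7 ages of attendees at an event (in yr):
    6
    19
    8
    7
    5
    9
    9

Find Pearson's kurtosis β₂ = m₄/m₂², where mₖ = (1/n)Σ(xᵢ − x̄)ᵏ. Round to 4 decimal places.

4.2886

x̄ = 9.0000
Σ(xᵢ − x̄)² = 130.0000 ⇒ m₂ = 18.57143
Σ(xᵢ − x̄)⁴ = 10354.0000 ⇒ m₄ = 1479.14286
m₂² = 344.89796
β₂ = m₄/m₂² = 1479.14286 / 344.89796 ≈ 4.2886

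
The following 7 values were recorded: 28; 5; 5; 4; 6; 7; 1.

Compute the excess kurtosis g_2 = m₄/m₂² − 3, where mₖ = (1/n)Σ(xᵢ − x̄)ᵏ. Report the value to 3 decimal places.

1.786

x̄ = 8.0000
Σ(xᵢ − x̄)² = 488.0000 ⇒ m₂ = 69.71429
Σ(xᵢ − x̄)⁴ = 162836.0000 ⇒ m₄ = 23262.28571
m₂² = 4860.08163
g_2 = m₄/m₂² − 3 = 4.78640 − 3 ≈ 1.786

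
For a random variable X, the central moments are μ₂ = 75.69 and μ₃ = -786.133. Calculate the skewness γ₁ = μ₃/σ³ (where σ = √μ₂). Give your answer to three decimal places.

-1.194

σ = √μ₂ = √75.69 = 8.70000
σ³ = μ₂^(3/2) = 658.50300
γ₁ = μ₃/σ³ = -786.133 / 658.50300 ≈ -1.194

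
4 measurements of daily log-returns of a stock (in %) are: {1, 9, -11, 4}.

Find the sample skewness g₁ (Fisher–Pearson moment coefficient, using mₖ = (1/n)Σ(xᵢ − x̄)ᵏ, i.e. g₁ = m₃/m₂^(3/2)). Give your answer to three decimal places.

x̄ = (1 + 9 - 11 + 4) / 4 = 0.7500
deviations (xᵢ − x̄): 0.2500, 8.2500, -11.7500, 3.2500
Σ(xᵢ − x̄)² = 216.7500 ⇒ m₂ = 216.7500/4 = 54.18750
Σ(xᵢ − x̄)³ = -1026.3750 ⇒ m₃ = -1026.3750/4 = -256.59375
m₂^(3/2) = 54.18750^(1.5) = 398.88589
g₁ = m₃ / m₂^(3/2) = -256.59375 / 398.88589 ≈ -0.643

-0.643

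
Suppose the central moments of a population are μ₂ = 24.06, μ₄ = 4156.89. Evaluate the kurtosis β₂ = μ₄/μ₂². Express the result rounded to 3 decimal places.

7.181

μ₂² = 24.06² = 578.88360
μ₄/μ₂² = 4156.89 / 578.88360 = 7.18087
β₂ ≈ 7.181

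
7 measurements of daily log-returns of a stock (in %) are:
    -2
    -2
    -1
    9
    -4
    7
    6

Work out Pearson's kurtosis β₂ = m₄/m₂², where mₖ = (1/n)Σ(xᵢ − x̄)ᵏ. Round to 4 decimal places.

x̄ = 1.8571
Σ(xᵢ − x̄)² = 166.8571 ⇒ m₂ = 23.83673
Σ(xᵢ − x̄)⁴ = 5283.4402 ⇒ m₄ = 754.77718
m₂² = 568.18992
β₂ = m₄/m₂² = 754.77718 / 568.18992 ≈ 1.3284

1.3284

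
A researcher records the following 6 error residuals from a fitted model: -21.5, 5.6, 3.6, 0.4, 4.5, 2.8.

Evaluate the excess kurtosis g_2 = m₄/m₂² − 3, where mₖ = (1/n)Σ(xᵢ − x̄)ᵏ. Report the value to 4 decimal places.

0.9904

x̄ = -0.7667
Σ(xᵢ − x̄)² = 531.2933 ⇒ m₂ = 88.54889
Σ(xᵢ − x̄)⁴ = 187728.8571 ⇒ m₄ = 31288.14285
m₂² = 7840.90572
g_2 = m₄/m₂² − 3 = 3.99037 − 3 ≈ 0.9904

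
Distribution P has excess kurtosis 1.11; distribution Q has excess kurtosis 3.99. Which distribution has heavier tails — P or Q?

Q

Higher excess kurtosis ⇒ heavier tails relative to the normal distribution.
1.11 vs 3.99: the larger is 3.99, so Q has heavier tails.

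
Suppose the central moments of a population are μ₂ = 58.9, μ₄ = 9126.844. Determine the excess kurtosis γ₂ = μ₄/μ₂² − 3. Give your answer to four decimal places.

μ₂² = 58.9² = 3469.21000
μ₄/μ₂² = 9126.844 / 3469.21000 = 2.63081
γ₂ = 2.63081 − 3 ≈ -0.3692

-0.3692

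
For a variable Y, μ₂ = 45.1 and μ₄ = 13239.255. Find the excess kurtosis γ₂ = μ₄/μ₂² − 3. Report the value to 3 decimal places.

μ₂² = 45.1² = 2034.01000
μ₄/μ₂² = 13239.255 / 2034.01000 = 6.50894
γ₂ = 6.50894 − 3 ≈ 3.509

3.509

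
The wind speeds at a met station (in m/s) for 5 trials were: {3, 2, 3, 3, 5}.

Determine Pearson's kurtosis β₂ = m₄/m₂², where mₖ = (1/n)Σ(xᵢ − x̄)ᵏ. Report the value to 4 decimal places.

2.7292

x̄ = 3.2000
Σ(xᵢ − x̄)² = 4.8000 ⇒ m₂ = 0.96000
Σ(xᵢ − x̄)⁴ = 12.5760 ⇒ m₄ = 2.51520
m₂² = 0.92160
β₂ = m₄/m₂² = 2.51520 / 0.92160 ≈ 2.7292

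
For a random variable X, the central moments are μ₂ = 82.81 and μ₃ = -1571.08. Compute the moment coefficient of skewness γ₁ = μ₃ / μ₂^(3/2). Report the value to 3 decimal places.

-2.085

σ = √μ₂ = √82.81 = 9.10000
σ³ = μ₂^(3/2) = 753.57100
γ₁ = μ₃/σ³ = -1571.08 / 753.57100 ≈ -2.085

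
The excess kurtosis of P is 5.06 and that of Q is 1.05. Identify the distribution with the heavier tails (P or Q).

Higher excess kurtosis ⇒ heavier tails relative to the normal distribution.
5.06 vs 1.05: the larger is 5.06, so P has heavier tails.

P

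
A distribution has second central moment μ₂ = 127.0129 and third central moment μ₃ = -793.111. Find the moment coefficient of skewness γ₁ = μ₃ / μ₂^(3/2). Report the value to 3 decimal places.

-0.554

σ = √μ₂ = √127.0129 = 11.27000
σ³ = μ₂^(3/2) = 1431.43538
γ₁ = μ₃/σ³ = -793.111 / 1431.43538 ≈ -0.554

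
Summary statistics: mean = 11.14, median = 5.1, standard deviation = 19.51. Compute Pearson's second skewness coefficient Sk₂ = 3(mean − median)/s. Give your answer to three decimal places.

0.929

Sk₂ = 3(11.14 − 5.1) / 19.51 = 3 × 6.0400 / 19.51
    = 18.1200 / 19.51 ≈ 0.929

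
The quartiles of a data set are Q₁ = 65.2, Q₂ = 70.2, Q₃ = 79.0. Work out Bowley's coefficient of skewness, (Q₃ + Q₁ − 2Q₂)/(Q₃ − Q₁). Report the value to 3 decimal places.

numerator: Q₃ + Q₁ − 2Q₂ = 79.0 + 65.2 − 2×70.2 = 3.8000
denominator: Q₃ − Q₁ = 79.0 − 65.2 = 13.8000
Bowley skewness = 3.8000 / 13.8000 ≈ 0.275

0.275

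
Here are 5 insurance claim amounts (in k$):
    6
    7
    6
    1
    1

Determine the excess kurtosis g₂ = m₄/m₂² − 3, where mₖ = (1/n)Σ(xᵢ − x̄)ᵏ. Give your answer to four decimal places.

-1.7937

x̄ = 4.2000
Σ(xᵢ − x̄)² = 34.8000 ⇒ m₂ = 6.96000
Σ(xᵢ − x̄)⁴ = 292.1760 ⇒ m₄ = 58.43520
m₂² = 48.44160
g₂ = m₄/m₂² − 3 = 1.20630 − 3 ≈ -1.7937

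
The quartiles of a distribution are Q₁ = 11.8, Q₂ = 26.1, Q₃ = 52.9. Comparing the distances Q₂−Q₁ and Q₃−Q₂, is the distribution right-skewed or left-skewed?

Q₂ − Q₁ = 14.3;  Q₃ − Q₂ = 26.8
Q₃ − Q₂ > Q₂ − Q₁ ⇒ the upper half is more spread out ⇒ right-skewed.

right-skewed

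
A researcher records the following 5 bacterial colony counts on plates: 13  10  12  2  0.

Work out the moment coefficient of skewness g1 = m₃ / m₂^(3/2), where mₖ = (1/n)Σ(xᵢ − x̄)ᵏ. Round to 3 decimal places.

x̄ = (13 + 10 + 12 + 2 + 0) / 5 = 7.4000
deviations (xᵢ − x̄): 5.6000, 2.6000, 4.6000, -5.4000, -7.4000
Σ(xᵢ − x̄)² = 143.2000 ⇒ m₂ = 143.2000/5 = 28.64000
Σ(xᵢ − x̄)³ = -272.1600 ⇒ m₃ = -272.1600/5 = -54.43200
m₂^(3/2) = 28.64000^(1.5) = 153.27083
g1 = m₃ / m₂^(3/2) = -54.43200 / 153.27083 ≈ -0.355

-0.355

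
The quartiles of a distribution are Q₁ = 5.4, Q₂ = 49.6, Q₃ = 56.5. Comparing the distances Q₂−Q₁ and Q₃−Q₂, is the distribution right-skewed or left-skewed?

left-skewed

Q₂ − Q₁ = 44.2;  Q₃ − Q₂ = 6.9
Q₂ − Q₁ > Q₃ − Q₂ ⇒ the lower half is more spread out ⇒ left-skewed.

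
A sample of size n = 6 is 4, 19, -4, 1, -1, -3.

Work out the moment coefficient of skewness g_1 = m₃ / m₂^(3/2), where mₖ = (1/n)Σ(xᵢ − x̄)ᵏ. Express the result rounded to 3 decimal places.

1.365

x̄ = (4 + 19 - 4 + 1 - 1 - 3) / 6 = 2.6667
deviations (xᵢ − x̄): 1.3333, 16.3333, -6.6667, -1.6667, -3.6667, -5.6667
Σ(xᵢ − x̄)² = 361.3333 ⇒ m₂ = 361.3333/6 = 60.22222
Σ(xᵢ − x̄)³ = 3827.5556 ⇒ m₃ = 3827.5556/6 = 637.92593
m₂^(3/2) = 60.22222^(1.5) = 467.34238
g_1 = m₃ / m₂^(3/2) = 637.92593 / 467.34238 ≈ 1.365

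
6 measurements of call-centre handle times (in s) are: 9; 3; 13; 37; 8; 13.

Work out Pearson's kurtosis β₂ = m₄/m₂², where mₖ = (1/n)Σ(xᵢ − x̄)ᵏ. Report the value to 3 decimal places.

x̄ = 13.8333
Σ(xᵢ − x̄)² = 712.8333 ⇒ m₂ = 118.80556
Σ(xᵢ − x̄)⁴ = 303519.1528 ⇒ m₄ = 50586.52546
m₂² = 14114.76003
β₂ = m₄/m₂² = 50586.52546 / 14114.76003 ≈ 3.584

3.584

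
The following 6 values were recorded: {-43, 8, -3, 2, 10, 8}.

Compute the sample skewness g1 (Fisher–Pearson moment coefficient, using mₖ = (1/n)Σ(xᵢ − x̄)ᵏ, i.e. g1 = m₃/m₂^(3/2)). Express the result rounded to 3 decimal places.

x̄ = (-43 + 8 - 3 + 2 + 10 + 8) / 6 = -3.0000
deviations (xᵢ − x̄): -40.0000, 11.0000, 0.0000, 5.0000, 13.0000, 11.0000
Σ(xᵢ − x̄)² = 2036.0000 ⇒ m₂ = 2036.0000/6 = 339.33333
Σ(xᵢ − x̄)³ = -59016.0000 ⇒ m₃ = -59016.0000/6 = -9836.00000
m₂^(3/2) = 339.33333^(1.5) = 6250.86018
g1 = m₃ / m₂^(3/2) = -9836.00000 / 6250.86018 ≈ -1.574

-1.574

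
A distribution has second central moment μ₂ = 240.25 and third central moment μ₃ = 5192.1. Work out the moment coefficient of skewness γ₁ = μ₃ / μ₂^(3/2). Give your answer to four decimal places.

σ = √μ₂ = √240.25 = 15.50000
σ³ = μ₂^(3/2) = 3723.87500
γ₁ = μ₃/σ³ = 5192.1 / 3723.87500 ≈ 1.3943

1.3943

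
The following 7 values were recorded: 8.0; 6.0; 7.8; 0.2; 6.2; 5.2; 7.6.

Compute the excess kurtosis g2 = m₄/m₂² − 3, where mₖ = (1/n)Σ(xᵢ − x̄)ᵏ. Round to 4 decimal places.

0.8691

x̄ = 5.8571
Σ(xᵢ − x̄)² = 43.9771 ⇒ m₂ = 6.28245
Σ(xᵢ − x̄)⁴ = 1068.9697 ⇒ m₄ = 152.70996
m₂² = 39.46917
g2 = m₄/m₂² − 3 = 3.86910 − 3 ≈ 0.8691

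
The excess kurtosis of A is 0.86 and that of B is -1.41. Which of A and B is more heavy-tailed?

A

Higher excess kurtosis ⇒ heavier tails relative to the normal distribution.
0.86 vs -1.41: the larger is 0.86, so A has heavier tails. (A is leptokurtic — heavier-than-normal tails; the other is platykurtic.)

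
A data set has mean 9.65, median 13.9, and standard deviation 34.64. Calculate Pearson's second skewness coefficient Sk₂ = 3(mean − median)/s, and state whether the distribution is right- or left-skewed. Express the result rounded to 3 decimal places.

Sk₂ = 3(9.65 − 13.9) / 34.64 = 3 × -4.2500 / 34.64
    = -12.7500 / 34.64 ≈ -0.368
Sk₂ < 0 ⇒ mean < median ⇒ left-skewed (negative skew).

-0.368, left-skewed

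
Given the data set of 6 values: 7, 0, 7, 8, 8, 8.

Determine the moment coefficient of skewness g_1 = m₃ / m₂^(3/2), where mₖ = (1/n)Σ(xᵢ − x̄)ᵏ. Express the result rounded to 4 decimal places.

x̄ = (7 + 0 + 7 + 8 + 8 + 8) / 6 = 6.3333
deviations (xᵢ − x̄): 0.6667, -6.3333, 0.6667, 1.6667, 1.6667, 1.6667
Σ(xᵢ − x̄)² = 49.3333 ⇒ m₂ = 49.3333/6 = 8.22222
Σ(xᵢ − x̄)³ = -239.5556 ⇒ m₃ = -239.5556/6 = -39.92593
m₂^(3/2) = 8.22222^(1.5) = 23.57674
g_1 = m₃ / m₂^(3/2) = -39.92593 / 23.57674 ≈ -1.6934

-1.6934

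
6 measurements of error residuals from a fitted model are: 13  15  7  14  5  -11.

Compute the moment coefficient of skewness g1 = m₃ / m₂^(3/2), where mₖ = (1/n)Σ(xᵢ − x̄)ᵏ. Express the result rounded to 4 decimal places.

-1.1780

x̄ = (13 + 15 + 7 + 14 + 5 - 11) / 6 = 7.1667
deviations (xᵢ − x̄): 5.8333, 7.8333, -0.1667, 6.8333, -2.1667, -18.1667
Σ(xᵢ − x̄)² = 476.8333 ⇒ m₂ = 476.8333/6 = 79.47222
Σ(xᵢ − x̄)³ = -5007.4444 ⇒ m₃ = -5007.4444/6 = -834.57407
m₂^(3/2) = 79.47222^(1.5) = 708.47256
g1 = m₃ / m₂^(3/2) = -834.57407 / 708.47256 ≈ -1.1780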